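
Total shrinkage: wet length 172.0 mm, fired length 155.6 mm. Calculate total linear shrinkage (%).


TS = (172.0 - 155.6) / 172.0 * 100 = 9.53%

9.53


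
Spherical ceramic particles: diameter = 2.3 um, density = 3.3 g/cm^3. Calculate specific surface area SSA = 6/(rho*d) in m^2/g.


SSA = 6 / (3.3 * 2.3) = 0.791 m^2/g

0.791


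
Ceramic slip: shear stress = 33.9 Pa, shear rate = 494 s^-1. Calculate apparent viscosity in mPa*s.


eta = tau/gamma * 1000 = 33.9/494 * 1000 = 68.6 mPa*s

68.6


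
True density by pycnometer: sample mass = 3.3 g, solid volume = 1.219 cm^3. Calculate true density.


TD = 3.3 / 1.219 = 2.707 g/cm^3

2.707


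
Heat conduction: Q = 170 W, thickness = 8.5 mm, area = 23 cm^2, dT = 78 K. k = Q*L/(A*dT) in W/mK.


k = 170*8.5/1000/(23/10000*78) = 8.05 W/mK

8.05


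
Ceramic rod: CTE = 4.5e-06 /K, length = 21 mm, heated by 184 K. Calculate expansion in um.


dL = 4.5e-06 * 21 * 184 * 1000 = 17.388 um

17.388


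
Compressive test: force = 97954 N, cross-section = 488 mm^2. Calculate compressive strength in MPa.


CS = 97954 / 488 = 200.7 MPa

200.7


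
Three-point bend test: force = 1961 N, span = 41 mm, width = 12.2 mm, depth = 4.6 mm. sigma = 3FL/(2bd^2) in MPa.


sigma = 3*1961*41/(2*12.2*4.6^2) = 467.2 MPa

467.2


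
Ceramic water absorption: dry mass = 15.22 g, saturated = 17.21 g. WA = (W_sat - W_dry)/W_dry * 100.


WA = (17.21 - 15.22) / 15.22 * 100 = 13.07%

13.07


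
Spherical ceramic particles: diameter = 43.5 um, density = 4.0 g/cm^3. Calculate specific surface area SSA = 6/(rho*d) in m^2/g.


SSA = 6 / (4.0 * 43.5) = 0.034 m^2/g

0.034


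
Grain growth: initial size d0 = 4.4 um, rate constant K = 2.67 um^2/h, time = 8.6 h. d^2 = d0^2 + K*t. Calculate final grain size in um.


d^2 = 4.4^2 + 2.67*8.6 = 42.322
d = sqrt(42.322) = 6.51 um

6.51


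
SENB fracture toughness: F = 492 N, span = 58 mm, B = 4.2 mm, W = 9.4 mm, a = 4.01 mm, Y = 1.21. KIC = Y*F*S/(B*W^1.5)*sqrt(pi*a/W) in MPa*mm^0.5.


KIC = 1.21*492*58/(4.2*9.4^1.5)*sqrt(pi*4.01/9.4) = 330.23

330.23


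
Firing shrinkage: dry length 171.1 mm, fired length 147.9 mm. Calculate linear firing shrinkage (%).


FS = (171.1 - 147.9) / 171.1 * 100 = 13.56%

13.56


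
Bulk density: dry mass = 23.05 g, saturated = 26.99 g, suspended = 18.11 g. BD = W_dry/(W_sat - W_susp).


BD = 23.05 / (26.99 - 18.11) = 23.05 / 8.88 = 2.596 g/cm^3

2.596


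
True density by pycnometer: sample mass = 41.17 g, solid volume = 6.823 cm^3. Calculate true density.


TD = 41.17 / 6.823 = 6.034 g/cm^3

6.034


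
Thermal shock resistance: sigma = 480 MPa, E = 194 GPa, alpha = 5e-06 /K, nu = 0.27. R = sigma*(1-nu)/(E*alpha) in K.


R = 480*(1-0.27)/(194*1000*5e-06) = 361 K

361


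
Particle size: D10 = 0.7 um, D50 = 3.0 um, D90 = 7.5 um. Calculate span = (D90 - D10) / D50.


Span = (7.5 - 0.7) / 3.0 = 6.8 / 3.0 = 2.267

2.267


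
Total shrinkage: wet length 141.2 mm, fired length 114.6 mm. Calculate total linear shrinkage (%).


TS = (141.2 - 114.6) / 141.2 * 100 = 18.84%

18.84


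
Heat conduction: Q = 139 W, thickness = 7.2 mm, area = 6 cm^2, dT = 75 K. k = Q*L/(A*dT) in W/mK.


k = 139*7.2/1000/(6/10000*75) = 22.24 W/mK

22.24


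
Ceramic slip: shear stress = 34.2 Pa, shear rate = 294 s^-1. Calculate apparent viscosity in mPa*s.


eta = tau/gamma * 1000 = 34.2/294 * 1000 = 116.3 mPa*s

116.3


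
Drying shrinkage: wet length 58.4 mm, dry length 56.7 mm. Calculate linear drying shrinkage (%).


DS = (58.4 - 56.7) / 58.4 * 100 = 2.91%

2.91


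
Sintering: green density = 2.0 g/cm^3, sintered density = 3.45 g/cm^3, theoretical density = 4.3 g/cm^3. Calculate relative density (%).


Relative = 3.45 / 4.3 * 100 = 80.2%

80.2


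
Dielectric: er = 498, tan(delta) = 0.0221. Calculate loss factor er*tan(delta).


Loss = 498 * 0.0221 = 11.006

11.006


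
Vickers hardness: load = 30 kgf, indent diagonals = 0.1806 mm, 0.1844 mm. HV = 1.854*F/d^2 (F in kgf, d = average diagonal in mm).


d_avg = (0.1806+0.1844)/2 = 0.1825 mm
HV = 1.854*30/0.1825^2 = 1670

1670


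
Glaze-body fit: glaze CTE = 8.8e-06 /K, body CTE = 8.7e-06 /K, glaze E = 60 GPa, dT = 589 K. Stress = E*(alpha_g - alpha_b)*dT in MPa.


Stress = 60*1000*(8.8e-06 - 8.7e-06)*589 = 3.5 MPa

3.5


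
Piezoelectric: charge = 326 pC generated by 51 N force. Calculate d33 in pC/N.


d33 = 326 / 51 = 6.4 pC/N

6.4


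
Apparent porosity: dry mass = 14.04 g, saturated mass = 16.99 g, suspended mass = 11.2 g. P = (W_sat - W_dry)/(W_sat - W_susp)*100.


P = (16.99 - 14.04) / (16.99 - 11.2) * 100 = 2.95 / 5.79 * 100 = 50.9%

50.9


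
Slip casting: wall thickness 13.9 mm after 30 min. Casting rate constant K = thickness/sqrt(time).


K = 13.9 / sqrt(30) = 13.9 / 5.4772 = 2.538 mm/min^0.5

2.538


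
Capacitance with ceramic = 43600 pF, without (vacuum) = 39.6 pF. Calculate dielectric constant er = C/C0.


er = 43600 / 39.6 = 1101.01

1101.01


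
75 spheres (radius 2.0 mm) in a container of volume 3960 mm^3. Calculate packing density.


V_sphere = 4/3*pi*2.0^3 = 33.5103 mm^3
Total V = 75*33.5103 = 2513.2725 mm^3
PD = 2513.2725 / 3960 = 0.635

0.635


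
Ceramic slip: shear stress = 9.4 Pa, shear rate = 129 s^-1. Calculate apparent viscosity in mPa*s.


eta = tau/gamma * 1000 = 9.4/129 * 1000 = 72.9 mPa*s

72.9


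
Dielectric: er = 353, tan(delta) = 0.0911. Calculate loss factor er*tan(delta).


Loss = 353 * 0.0911 = 32.158

32.158


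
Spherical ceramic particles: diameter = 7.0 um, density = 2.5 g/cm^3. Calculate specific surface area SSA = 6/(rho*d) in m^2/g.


SSA = 6 / (2.5 * 7.0) = 0.343 m^2/g

0.343


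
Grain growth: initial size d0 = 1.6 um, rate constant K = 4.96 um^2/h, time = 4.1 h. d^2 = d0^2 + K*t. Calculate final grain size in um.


d^2 = 1.6^2 + 4.96*4.1 = 22.896
d = sqrt(22.896) = 4.78 um

4.78


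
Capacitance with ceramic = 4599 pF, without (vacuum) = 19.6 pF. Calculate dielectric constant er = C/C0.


er = 4599 / 19.6 = 234.64

234.64


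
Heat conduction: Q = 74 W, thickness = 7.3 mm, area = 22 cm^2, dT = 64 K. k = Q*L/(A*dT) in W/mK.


k = 74*7.3/1000/(22/10000*64) = 3.84 W/mK

3.84


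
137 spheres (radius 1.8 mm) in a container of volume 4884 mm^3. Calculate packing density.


V_sphere = 4/3*pi*1.8^3 = 24.429 mm^3
Total V = 137*24.429 = 3346.773 mm^3
PD = 3346.773 / 4884 = 0.685

0.685


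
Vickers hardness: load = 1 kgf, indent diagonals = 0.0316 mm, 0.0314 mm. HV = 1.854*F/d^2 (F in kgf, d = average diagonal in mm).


d_avg = (0.0316+0.0314)/2 = 0.0315 mm
HV = 1.854*1/0.0315^2 = 1868

1868


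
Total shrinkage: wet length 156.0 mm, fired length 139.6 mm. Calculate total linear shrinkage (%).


TS = (156.0 - 139.6) / 156.0 * 100 = 10.51%

10.51


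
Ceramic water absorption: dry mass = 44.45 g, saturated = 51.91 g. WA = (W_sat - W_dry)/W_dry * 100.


WA = (51.91 - 44.45) / 44.45 * 100 = 16.78%

16.78


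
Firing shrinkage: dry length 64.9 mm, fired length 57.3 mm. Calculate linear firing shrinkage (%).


FS = (64.9 - 57.3) / 64.9 * 100 = 11.71%

11.71


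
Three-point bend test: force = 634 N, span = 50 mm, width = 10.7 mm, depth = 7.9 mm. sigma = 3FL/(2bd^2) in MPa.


sigma = 3*634*50/(2*10.7*7.9^2) = 71.2 MPa

71.2


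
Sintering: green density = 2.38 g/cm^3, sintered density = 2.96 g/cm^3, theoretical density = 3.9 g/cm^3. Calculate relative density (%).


Relative = 2.96 / 3.9 * 100 = 75.9%

75.9


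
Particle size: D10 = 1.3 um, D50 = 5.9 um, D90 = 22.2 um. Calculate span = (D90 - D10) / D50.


Span = (22.2 - 1.3) / 5.9 = 20.9 / 5.9 = 3.542

3.542


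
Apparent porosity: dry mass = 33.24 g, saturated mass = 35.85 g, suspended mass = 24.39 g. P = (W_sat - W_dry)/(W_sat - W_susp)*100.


P = (35.85 - 33.24) / (35.85 - 24.39) * 100 = 2.61 / 11.46 * 100 = 22.8%

22.8


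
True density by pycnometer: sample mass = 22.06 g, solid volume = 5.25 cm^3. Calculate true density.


TD = 22.06 / 5.25 = 4.202 g/cm^3

4.202


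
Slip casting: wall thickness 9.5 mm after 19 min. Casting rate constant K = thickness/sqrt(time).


K = 9.5 / sqrt(19) = 9.5 / 4.3589 = 2.179 mm/min^0.5

2.179


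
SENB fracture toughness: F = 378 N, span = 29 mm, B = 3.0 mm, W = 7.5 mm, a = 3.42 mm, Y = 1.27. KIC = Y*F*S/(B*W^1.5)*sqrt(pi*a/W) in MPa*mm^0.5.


KIC = 1.27*378*29/(3.0*7.5^1.5)*sqrt(pi*3.42/7.5) = 270.42

270.42


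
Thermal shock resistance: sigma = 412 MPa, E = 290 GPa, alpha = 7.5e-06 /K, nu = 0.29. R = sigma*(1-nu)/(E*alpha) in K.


R = 412*(1-0.29)/(290*1000*7.5e-06) = 134 K

134


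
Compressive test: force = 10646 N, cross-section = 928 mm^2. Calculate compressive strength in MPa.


CS = 10646 / 928 = 11.5 MPa

11.5


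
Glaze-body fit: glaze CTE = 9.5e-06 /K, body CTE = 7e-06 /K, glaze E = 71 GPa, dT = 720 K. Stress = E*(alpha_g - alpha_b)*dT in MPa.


Stress = 71*1000*(9.5e-06 - 7e-06)*720 = 127.8 MPa

127.8


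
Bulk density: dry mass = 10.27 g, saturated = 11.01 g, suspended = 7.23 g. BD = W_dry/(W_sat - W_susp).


BD = 10.27 / (11.01 - 7.23) = 10.27 / 3.78 = 2.717 g/cm^3

2.717


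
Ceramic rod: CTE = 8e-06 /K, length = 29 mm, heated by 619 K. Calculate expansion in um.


dL = 8e-06 * 29 * 619 * 1000 = 143.608 um

143.608


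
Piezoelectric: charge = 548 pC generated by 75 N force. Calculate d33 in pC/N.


d33 = 548 / 75 = 7.3 pC/N

7.3


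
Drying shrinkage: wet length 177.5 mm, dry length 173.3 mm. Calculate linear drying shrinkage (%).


DS = (177.5 - 173.3) / 177.5 * 100 = 2.37%

2.37


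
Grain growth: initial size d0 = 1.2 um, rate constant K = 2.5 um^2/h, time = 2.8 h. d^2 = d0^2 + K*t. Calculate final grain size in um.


d^2 = 1.2^2 + 2.5*2.8 = 8.44
d = sqrt(8.44) = 2.91 um

2.91


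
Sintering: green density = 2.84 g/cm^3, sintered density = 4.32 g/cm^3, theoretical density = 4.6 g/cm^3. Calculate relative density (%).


Relative = 4.32 / 4.6 * 100 = 93.9%

93.9


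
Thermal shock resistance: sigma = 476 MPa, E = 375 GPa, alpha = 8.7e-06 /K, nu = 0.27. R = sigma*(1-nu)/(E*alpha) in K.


R = 476*(1-0.27)/(375*1000*8.7e-06) = 107 K

107


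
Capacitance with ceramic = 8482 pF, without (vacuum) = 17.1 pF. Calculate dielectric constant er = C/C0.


er = 8482 / 17.1 = 496.02

496.02


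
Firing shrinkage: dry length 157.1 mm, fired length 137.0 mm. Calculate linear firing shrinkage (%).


FS = (157.1 - 137.0) / 157.1 * 100 = 12.79%

12.79


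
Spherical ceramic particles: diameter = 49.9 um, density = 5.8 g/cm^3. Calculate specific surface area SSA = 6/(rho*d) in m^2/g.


SSA = 6 / (5.8 * 49.9) = 0.021 m^2/g

0.021


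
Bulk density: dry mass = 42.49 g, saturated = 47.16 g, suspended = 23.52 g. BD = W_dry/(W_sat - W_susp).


BD = 42.49 / (47.16 - 23.52) = 42.49 / 23.64 = 1.797 g/cm^3

1.797


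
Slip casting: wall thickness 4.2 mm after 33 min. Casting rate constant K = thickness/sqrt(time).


K = 4.2 / sqrt(33) = 4.2 / 5.7446 = 0.731 mm/min^0.5

0.731


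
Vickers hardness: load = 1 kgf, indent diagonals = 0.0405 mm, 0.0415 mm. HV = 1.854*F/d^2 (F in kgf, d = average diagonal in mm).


d_avg = (0.0405+0.0415)/2 = 0.041 mm
HV = 1.854*1/0.041^2 = 1103

1103


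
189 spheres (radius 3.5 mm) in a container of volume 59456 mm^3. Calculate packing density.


V_sphere = 4/3*pi*3.5^3 = 179.5944 mm^3
Total V = 189*179.5944 = 33943.3416 mm^3
PD = 33943.3416 / 59456 = 0.571

0.571


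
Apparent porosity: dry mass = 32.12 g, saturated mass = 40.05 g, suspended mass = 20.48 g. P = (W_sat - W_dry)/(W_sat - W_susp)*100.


P = (40.05 - 32.12) / (40.05 - 20.48) * 100 = 7.93 / 19.57 * 100 = 40.5%

40.5


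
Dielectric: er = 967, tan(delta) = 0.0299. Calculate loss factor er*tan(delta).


Loss = 967 * 0.0299 = 28.913

28.913


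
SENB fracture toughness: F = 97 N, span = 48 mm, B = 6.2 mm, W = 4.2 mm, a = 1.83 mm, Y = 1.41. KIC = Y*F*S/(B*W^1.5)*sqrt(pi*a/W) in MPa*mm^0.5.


KIC = 1.41*97*48/(6.2*4.2^1.5)*sqrt(pi*1.83/4.2) = 143.93

143.93


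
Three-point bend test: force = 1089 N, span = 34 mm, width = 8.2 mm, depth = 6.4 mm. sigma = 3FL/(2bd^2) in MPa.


sigma = 3*1089*34/(2*8.2*6.4^2) = 165.4 MPa

165.4


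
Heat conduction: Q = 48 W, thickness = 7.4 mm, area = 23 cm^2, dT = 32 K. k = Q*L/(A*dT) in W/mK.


k = 48*7.4/1000/(23/10000*32) = 4.83 W/mK

4.83


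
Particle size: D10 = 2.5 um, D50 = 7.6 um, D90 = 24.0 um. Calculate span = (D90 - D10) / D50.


Span = (24.0 - 2.5) / 7.6 = 21.5 / 7.6 = 2.829

2.829


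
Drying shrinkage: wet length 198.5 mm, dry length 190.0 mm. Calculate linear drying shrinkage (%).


DS = (198.5 - 190.0) / 198.5 * 100 = 4.28%

4.28


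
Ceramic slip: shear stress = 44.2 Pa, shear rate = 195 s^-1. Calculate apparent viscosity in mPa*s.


eta = tau/gamma * 1000 = 44.2/195 * 1000 = 226.7 mPa*s

226.7


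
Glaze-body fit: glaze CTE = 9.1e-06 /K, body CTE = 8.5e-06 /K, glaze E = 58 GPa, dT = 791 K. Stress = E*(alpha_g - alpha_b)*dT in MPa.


Stress = 58*1000*(9.1e-06 - 8.5e-06)*791 = 27.5 MPa

27.5


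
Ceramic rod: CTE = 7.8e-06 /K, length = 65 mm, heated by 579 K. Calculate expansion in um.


dL = 7.8e-06 * 65 * 579 * 1000 = 293.553 um

293.553


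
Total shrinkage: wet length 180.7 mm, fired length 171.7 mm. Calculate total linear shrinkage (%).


TS = (180.7 - 171.7) / 180.7 * 100 = 4.98%

4.98


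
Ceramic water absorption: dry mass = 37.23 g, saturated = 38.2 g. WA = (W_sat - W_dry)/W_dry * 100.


WA = (38.2 - 37.23) / 37.23 * 100 = 2.61%

2.61


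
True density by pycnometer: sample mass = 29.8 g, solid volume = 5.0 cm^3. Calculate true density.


TD = 29.8 / 5.0 = 5.96 g/cm^3

5.96


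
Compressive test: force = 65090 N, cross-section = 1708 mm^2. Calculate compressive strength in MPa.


CS = 65090 / 1708 = 38.1 MPa

38.1


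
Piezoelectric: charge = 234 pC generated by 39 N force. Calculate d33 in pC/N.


d33 = 234 / 39 = 6.0 pC/N

6.0


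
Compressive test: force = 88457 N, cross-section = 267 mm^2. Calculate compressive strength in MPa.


CS = 88457 / 267 = 331.3 MPa

331.3


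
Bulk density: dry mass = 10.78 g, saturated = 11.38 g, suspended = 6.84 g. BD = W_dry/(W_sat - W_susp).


BD = 10.78 / (11.38 - 6.84) = 10.78 / 4.54 = 2.374 g/cm^3

2.374


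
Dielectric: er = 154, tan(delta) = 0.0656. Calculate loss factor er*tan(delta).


Loss = 154 * 0.0656 = 10.102

10.102


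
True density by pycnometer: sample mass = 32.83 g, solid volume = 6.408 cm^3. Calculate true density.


TD = 32.83 / 6.408 = 5.123 g/cm^3

5.123


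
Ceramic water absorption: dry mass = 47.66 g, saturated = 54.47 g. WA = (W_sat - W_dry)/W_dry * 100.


WA = (54.47 - 47.66) / 47.66 * 100 = 14.29%

14.29


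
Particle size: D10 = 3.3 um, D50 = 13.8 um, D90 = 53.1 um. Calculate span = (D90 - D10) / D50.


Span = (53.1 - 3.3) / 13.8 = 49.8 / 13.8 = 3.609

3.609


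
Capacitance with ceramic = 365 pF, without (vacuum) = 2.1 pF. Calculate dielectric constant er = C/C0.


er = 365 / 2.1 = 173.81

173.81


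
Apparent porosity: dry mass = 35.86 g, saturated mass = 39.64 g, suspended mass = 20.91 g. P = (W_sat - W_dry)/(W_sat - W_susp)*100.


P = (39.64 - 35.86) / (39.64 - 20.91) * 100 = 3.78 / 18.73 * 100 = 20.2%

20.2


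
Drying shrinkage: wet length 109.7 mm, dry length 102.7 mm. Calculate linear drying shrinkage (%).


DS = (109.7 - 102.7) / 109.7 * 100 = 6.38%

6.38


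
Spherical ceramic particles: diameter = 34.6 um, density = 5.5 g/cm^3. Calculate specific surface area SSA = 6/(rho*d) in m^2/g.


SSA = 6 / (5.5 * 34.6) = 0.032 m^2/g

0.032


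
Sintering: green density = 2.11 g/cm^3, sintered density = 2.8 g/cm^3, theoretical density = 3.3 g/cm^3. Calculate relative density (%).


Relative = 2.8 / 3.3 * 100 = 84.8%

84.8


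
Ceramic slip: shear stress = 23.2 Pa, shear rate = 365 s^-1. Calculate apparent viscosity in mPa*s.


eta = tau/gamma * 1000 = 23.2/365 * 1000 = 63.6 mPa*s

63.6


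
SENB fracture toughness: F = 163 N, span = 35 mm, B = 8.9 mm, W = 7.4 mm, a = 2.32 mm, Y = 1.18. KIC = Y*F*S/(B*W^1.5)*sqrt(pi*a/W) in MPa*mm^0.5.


KIC = 1.18*163*35/(8.9*7.4^1.5)*sqrt(pi*2.32/7.4) = 37.29

37.29


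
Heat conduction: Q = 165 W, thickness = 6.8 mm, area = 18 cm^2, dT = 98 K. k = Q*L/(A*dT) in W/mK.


k = 165*6.8/1000/(18/10000*98) = 6.36 W/mK

6.36


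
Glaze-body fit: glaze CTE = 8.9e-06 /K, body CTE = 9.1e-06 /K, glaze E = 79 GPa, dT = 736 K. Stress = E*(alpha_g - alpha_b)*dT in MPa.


Stress = 79*1000*(8.9e-06 - 9.1e-06)*736 = -11.6 MPa

-11.6


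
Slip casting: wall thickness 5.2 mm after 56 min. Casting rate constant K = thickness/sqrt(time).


K = 5.2 / sqrt(56) = 5.2 / 7.4833 = 0.695 mm/min^0.5

0.695


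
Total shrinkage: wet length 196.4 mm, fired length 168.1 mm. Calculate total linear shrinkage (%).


TS = (196.4 - 168.1) / 196.4 * 100 = 14.41%

14.41


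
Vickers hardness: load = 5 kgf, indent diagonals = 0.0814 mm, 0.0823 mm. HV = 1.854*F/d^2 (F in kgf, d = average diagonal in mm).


d_avg = (0.0814+0.0823)/2 = 0.08185 mm
HV = 1.854*5/0.08185^2 = 1384

1384


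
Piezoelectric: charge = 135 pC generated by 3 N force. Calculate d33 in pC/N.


d33 = 135 / 3 = 45.0 pC/N

45.0


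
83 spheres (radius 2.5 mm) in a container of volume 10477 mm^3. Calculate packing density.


V_sphere = 4/3*pi*2.5^3 = 65.4498 mm^3
Total V = 83*65.4498 = 5432.3334 mm^3
PD = 5432.3334 / 10477 = 0.519

0.519


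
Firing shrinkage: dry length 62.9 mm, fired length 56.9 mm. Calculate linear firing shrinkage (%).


FS = (62.9 - 56.9) / 62.9 * 100 = 9.54%

9.54


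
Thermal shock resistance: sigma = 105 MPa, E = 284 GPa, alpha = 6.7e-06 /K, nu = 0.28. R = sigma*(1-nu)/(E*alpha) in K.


R = 105*(1-0.28)/(284*1000*6.7e-06) = 40 K

40


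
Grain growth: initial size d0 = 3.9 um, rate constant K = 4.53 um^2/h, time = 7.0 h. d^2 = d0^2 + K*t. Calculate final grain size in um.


d^2 = 3.9^2 + 4.53*7.0 = 46.92
d = sqrt(46.92) = 6.85 um

6.85


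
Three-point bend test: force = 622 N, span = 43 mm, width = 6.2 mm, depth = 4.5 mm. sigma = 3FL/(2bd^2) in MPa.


sigma = 3*622*43/(2*6.2*4.5^2) = 319.5 MPa

319.5


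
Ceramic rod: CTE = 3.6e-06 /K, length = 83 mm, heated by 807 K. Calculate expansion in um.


dL = 3.6e-06 * 83 * 807 * 1000 = 241.132 um

241.132


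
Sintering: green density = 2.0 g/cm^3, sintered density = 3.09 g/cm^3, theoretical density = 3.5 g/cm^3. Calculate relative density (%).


Relative = 3.09 / 3.5 * 100 = 88.3%

88.3


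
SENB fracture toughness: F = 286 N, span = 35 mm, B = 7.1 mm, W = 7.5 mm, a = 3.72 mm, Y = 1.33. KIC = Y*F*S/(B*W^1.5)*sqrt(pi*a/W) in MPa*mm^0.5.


KIC = 1.33*286*35/(7.1*7.5^1.5)*sqrt(pi*3.72/7.5) = 113.96

113.96


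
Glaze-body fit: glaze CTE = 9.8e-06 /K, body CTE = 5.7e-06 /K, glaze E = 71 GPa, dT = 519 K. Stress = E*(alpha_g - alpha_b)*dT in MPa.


Stress = 71*1000*(9.8e-06 - 5.7e-06)*519 = 151.1 MPa

151.1


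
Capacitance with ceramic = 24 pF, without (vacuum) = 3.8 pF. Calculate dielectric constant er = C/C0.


er = 24 / 3.8 = 6.32

6.32


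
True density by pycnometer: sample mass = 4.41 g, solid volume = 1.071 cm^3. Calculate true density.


TD = 4.41 / 1.071 = 4.118 g/cm^3

4.118


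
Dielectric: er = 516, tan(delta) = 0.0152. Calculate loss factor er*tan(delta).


Loss = 516 * 0.0152 = 7.843

7.843


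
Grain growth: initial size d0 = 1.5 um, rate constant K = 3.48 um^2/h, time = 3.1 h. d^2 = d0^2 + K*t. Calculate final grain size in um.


d^2 = 1.5^2 + 3.48*3.1 = 13.038
d = sqrt(13.038) = 3.61 um

3.61


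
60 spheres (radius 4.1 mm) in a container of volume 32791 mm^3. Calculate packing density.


V_sphere = 4/3*pi*4.1^3 = 288.6956 mm^3
Total V = 60*288.6956 = 17321.736 mm^3
PD = 17321.736 / 32791 = 0.528

0.528


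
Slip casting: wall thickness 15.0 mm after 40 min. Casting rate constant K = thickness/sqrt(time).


K = 15.0 / sqrt(40) = 15.0 / 6.3246 = 2.372 mm/min^0.5

2.372


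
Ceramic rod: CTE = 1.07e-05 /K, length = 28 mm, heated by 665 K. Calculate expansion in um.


dL = 1.07e-05 * 28 * 665 * 1000 = 199.234 um

199.234


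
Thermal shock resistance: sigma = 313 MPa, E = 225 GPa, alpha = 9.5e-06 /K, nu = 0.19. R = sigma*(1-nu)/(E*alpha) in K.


R = 313*(1-0.19)/(225*1000*9.5e-06) = 119 K

119


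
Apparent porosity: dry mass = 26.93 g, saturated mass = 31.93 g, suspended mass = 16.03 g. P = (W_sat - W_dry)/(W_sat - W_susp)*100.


P = (31.93 - 26.93) / (31.93 - 16.03) * 100 = 5.0 / 15.9 * 100 = 31.4%

31.4


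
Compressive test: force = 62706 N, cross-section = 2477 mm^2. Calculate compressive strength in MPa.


CS = 62706 / 2477 = 25.3 MPa

25.3


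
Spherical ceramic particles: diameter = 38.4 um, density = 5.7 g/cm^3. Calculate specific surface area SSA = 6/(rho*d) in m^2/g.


SSA = 6 / (5.7 * 38.4) = 0.027 m^2/g

0.027


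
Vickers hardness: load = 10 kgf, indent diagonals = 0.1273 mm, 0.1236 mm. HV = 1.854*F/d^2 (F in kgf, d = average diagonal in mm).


d_avg = (0.1273+0.1236)/2 = 0.12545 mm
HV = 1.854*10/0.12545^2 = 1178

1178


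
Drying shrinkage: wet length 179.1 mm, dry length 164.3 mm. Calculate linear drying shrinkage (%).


DS = (179.1 - 164.3) / 179.1 * 100 = 8.26%

8.26


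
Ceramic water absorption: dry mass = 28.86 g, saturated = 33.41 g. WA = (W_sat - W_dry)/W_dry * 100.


WA = (33.41 - 28.86) / 28.86 * 100 = 15.77%

15.77


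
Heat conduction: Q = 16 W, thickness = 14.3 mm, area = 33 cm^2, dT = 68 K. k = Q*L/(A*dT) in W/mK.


k = 16*14.3/1000/(33/10000*68) = 1.02 W/mK

1.02


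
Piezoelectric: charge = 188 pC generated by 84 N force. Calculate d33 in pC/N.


d33 = 188 / 84 = 2.2 pC/N

2.2


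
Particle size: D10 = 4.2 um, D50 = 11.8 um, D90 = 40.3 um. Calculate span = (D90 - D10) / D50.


Span = (40.3 - 4.2) / 11.8 = 36.1 / 11.8 = 3.059

3.059


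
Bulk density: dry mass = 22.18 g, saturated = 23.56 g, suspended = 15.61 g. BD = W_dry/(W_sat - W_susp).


BD = 22.18 / (23.56 - 15.61) = 22.18 / 7.95 = 2.79 g/cm^3

2.79


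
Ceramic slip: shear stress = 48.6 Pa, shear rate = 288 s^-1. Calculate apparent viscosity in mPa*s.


eta = tau/gamma * 1000 = 48.6/288 * 1000 = 168.8 mPa*s

168.8


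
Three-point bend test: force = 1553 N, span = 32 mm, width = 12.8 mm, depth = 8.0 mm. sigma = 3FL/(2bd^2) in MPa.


sigma = 3*1553*32/(2*12.8*8.0^2) = 91.0 MPa

91.0


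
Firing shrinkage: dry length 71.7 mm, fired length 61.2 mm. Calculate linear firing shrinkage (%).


FS = (71.7 - 61.2) / 71.7 * 100 = 14.64%

14.64


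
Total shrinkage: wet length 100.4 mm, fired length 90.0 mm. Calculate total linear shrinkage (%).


TS = (100.4 - 90.0) / 100.4 * 100 = 10.36%

10.36


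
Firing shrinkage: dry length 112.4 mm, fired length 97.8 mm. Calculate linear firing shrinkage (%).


FS = (112.4 - 97.8) / 112.4 * 100 = 12.99%

12.99


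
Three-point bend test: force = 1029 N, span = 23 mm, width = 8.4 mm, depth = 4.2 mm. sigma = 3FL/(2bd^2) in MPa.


sigma = 3*1029*23/(2*8.4*4.2^2) = 239.6 MPa

239.6


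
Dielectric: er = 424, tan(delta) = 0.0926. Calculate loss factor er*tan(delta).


Loss = 424 * 0.0926 = 39.262

39.262


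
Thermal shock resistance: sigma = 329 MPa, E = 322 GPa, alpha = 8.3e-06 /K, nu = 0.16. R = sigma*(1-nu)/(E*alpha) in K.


R = 329*(1-0.16)/(322*1000*8.3e-06) = 103 K

103


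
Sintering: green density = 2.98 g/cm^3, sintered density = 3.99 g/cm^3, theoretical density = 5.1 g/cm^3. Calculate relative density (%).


Relative = 3.99 / 5.1 * 100 = 78.2%

78.2


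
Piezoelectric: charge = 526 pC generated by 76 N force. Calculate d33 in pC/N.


d33 = 526 / 76 = 6.9 pC/N

6.9


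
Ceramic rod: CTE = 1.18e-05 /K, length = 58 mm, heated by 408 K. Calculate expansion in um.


dL = 1.18e-05 * 58 * 408 * 1000 = 279.235 um

279.235


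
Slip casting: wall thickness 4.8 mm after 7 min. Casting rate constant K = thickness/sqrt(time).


K = 4.8 / sqrt(7) = 4.8 / 2.6458 = 1.814 mm/min^0.5

1.814


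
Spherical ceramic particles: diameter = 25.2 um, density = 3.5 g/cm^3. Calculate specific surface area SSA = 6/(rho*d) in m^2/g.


SSA = 6 / (3.5 * 25.2) = 0.068 m^2/g

0.068


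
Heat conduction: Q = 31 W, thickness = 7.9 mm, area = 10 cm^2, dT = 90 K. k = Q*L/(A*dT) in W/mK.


k = 31*7.9/1000/(10/10000*90) = 2.72 W/mK

2.72


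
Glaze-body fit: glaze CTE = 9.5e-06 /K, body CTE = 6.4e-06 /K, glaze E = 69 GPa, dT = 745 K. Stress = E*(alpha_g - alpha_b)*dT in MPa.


Stress = 69*1000*(9.5e-06 - 6.4e-06)*745 = 159.4 MPa

159.4


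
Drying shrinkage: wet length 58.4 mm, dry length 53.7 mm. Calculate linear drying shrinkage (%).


DS = (58.4 - 53.7) / 58.4 * 100 = 8.05%

8.05


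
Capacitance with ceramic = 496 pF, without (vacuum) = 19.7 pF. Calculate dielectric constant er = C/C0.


er = 496 / 19.7 = 25.18

25.18


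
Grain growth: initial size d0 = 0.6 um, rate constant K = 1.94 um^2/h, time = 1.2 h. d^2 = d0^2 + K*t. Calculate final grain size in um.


d^2 = 0.6^2 + 1.94*1.2 = 2.688
d = sqrt(2.688) = 1.64 um

1.64


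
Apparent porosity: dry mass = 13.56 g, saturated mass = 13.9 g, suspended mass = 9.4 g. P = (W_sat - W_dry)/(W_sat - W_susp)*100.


P = (13.9 - 13.56) / (13.9 - 9.4) * 100 = 0.34 / 4.5 * 100 = 7.6%

7.6


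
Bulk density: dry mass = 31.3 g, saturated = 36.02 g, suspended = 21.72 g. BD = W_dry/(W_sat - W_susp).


BD = 31.3 / (36.02 - 21.72) = 31.3 / 14.3 = 2.189 g/cm^3

2.189


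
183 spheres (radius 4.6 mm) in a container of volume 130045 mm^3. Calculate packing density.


V_sphere = 4/3*pi*4.6^3 = 407.7201 mm^3
Total V = 183*407.7201 = 74612.7783 mm^3
PD = 74612.7783 / 130045 = 0.574

0.574


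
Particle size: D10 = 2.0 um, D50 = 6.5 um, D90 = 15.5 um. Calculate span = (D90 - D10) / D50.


Span = (15.5 - 2.0) / 6.5 = 13.5 / 6.5 = 2.077

2.077


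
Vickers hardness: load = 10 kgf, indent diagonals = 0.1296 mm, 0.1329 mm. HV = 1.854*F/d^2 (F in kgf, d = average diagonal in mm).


d_avg = (0.1296+0.1329)/2 = 0.13125 mm
HV = 1.854*10/0.13125^2 = 1076

1076


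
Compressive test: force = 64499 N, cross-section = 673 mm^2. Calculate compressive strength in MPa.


CS = 64499 / 673 = 95.8 MPa

95.8


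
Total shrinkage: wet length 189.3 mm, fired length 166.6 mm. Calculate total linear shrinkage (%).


TS = (189.3 - 166.6) / 189.3 * 100 = 11.99%

11.99


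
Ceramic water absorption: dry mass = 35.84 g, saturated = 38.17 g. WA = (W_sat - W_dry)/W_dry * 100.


WA = (38.17 - 35.84) / 35.84 * 100 = 6.5%

6.5


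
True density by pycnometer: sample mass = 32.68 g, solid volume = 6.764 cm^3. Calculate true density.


TD = 32.68 / 6.764 = 4.831 g/cm^3

4.831


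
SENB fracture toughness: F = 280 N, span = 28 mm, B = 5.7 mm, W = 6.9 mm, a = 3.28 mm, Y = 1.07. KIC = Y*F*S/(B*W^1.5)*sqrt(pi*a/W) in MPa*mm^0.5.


KIC = 1.07*280*28/(5.7*6.9^1.5)*sqrt(pi*3.28/6.9) = 99.23

99.23


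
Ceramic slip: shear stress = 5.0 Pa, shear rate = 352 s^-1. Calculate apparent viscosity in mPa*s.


eta = tau/gamma * 1000 = 5.0/352 * 1000 = 14.2 mPa*s

14.2


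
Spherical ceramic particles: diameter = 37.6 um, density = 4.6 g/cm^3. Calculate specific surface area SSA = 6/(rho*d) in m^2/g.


SSA = 6 / (4.6 * 37.6) = 0.035 m^2/g

0.035


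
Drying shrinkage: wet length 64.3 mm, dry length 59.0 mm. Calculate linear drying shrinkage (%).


DS = (64.3 - 59.0) / 64.3 * 100 = 8.24%

8.24


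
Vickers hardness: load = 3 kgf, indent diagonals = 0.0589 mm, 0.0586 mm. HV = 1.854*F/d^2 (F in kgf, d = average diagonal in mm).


d_avg = (0.0589+0.0586)/2 = 0.05875 mm
HV = 1.854*3/0.05875^2 = 1611

1611


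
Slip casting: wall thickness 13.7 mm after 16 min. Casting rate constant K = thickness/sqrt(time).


K = 13.7 / sqrt(16) = 13.7 / 4.0 = 3.425 mm/min^0.5

3.425


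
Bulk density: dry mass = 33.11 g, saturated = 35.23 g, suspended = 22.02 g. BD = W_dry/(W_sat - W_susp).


BD = 33.11 / (35.23 - 22.02) = 33.11 / 13.21 = 2.506 g/cm^3

2.506


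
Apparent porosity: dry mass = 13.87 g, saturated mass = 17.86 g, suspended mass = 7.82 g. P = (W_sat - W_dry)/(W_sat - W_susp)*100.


P = (17.86 - 13.87) / (17.86 - 7.82) * 100 = 3.99 / 10.04 * 100 = 39.7%

39.7


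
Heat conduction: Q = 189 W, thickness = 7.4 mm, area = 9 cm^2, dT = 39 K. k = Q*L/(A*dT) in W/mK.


k = 189*7.4/1000/(9/10000*39) = 39.85 W/mK

39.85


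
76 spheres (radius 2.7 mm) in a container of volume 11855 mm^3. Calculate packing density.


V_sphere = 4/3*pi*2.7^3 = 82.448 mm^3
Total V = 76*82.448 = 6266.048 mm^3
PD = 6266.048 / 11855 = 0.529

0.529


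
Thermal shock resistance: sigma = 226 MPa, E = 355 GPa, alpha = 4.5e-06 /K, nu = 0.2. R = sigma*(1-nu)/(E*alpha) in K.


R = 226*(1-0.2)/(355*1000*4.5e-06) = 113 K

113


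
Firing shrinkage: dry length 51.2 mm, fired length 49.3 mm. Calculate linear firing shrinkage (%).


FS = (51.2 - 49.3) / 51.2 * 100 = 3.71%

3.71


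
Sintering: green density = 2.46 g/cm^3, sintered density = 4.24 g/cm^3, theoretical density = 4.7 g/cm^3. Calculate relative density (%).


Relative = 4.24 / 4.7 * 100 = 90.2%

90.2


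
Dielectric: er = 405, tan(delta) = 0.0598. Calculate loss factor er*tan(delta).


Loss = 405 * 0.0598 = 24.219

24.219


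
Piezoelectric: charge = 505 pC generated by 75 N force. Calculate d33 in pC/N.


d33 = 505 / 75 = 6.7 pC/N

6.7


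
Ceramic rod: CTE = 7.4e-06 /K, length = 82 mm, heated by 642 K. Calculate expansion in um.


dL = 7.4e-06 * 82 * 642 * 1000 = 389.566 um

389.566


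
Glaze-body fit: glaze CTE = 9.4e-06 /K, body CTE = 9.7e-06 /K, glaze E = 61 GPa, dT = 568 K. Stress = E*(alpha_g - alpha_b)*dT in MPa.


Stress = 61*1000*(9.4e-06 - 9.7e-06)*568 = -10.4 MPa

-10.4


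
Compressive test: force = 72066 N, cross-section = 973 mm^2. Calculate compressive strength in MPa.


CS = 72066 / 973 = 74.1 MPa

74.1


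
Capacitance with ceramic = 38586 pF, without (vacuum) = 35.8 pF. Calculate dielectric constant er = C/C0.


er = 38586 / 35.8 = 1077.82

1077.82


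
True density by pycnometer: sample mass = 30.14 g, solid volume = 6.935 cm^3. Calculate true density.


TD = 30.14 / 6.935 = 4.346 g/cm^3

4.346


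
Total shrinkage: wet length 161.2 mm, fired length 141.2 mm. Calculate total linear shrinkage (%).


TS = (161.2 - 141.2) / 161.2 * 100 = 12.41%

12.41


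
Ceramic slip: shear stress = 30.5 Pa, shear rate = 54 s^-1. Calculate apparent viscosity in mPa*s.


eta = tau/gamma * 1000 = 30.5/54 * 1000 = 564.8 mPa*s

564.8


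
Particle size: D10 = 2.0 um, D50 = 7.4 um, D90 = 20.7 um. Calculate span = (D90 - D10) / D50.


Span = (20.7 - 2.0) / 7.4 = 18.7 / 7.4 = 2.527

2.527


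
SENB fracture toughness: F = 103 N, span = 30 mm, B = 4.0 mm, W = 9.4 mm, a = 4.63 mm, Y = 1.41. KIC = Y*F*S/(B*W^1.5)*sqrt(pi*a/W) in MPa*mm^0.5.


KIC = 1.41*103*30/(4.0*9.4^1.5)*sqrt(pi*4.63/9.4) = 47.01

47.01


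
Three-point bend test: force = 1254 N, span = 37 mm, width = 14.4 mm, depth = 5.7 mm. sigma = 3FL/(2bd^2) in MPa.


sigma = 3*1254*37/(2*14.4*5.7^2) = 148.8 MPa

148.8


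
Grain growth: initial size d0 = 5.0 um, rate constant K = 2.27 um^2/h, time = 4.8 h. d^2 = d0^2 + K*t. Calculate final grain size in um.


d^2 = 5.0^2 + 2.27*4.8 = 35.896
d = sqrt(35.896) = 5.99 um

5.99


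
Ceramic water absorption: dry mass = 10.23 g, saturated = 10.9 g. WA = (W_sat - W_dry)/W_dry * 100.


WA = (10.9 - 10.23) / 10.23 * 100 = 6.55%

6.55


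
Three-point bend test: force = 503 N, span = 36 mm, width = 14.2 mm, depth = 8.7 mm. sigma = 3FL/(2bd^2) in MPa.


sigma = 3*503*36/(2*14.2*8.7^2) = 25.3 MPa

25.3


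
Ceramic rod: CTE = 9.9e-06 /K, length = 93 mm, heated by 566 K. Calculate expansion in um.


dL = 9.9e-06 * 93 * 566 * 1000 = 521.116 um

521.116


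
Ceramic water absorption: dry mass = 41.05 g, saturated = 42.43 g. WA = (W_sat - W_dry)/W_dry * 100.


WA = (42.43 - 41.05) / 41.05 * 100 = 3.36%

3.36


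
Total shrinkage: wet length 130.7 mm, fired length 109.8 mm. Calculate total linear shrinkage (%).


TS = (130.7 - 109.8) / 130.7 * 100 = 15.99%

15.99


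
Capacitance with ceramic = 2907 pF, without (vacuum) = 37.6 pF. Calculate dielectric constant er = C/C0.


er = 2907 / 37.6 = 77.31

77.31


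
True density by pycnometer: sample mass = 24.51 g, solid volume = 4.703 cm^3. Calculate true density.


TD = 24.51 / 4.703 = 5.212 g/cm^3

5.212


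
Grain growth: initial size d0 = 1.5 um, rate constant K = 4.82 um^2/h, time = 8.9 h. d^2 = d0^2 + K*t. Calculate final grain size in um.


d^2 = 1.5^2 + 4.82*8.9 = 45.148
d = sqrt(45.148) = 6.72 um

6.72


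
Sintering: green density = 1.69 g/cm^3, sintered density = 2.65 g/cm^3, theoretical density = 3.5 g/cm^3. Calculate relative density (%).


Relative = 2.65 / 3.5 * 100 = 75.7%

75.7


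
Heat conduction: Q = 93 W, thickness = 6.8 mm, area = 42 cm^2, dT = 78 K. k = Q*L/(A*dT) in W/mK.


k = 93*6.8/1000/(42/10000*78) = 1.93 W/mK

1.93


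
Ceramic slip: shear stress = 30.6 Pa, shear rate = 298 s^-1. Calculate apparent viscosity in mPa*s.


eta = tau/gamma * 1000 = 30.6/298 * 1000 = 102.7 mPa*s

102.7


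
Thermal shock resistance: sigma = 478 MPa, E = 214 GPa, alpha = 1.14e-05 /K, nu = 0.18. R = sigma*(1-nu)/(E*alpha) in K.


R = 478*(1-0.18)/(214*1000*1.14e-05) = 161 K

161


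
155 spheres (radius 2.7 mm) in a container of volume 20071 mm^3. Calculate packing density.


V_sphere = 4/3*pi*2.7^3 = 82.448 mm^3
Total V = 155*82.448 = 12779.44 mm^3
PD = 12779.44 / 20071 = 0.637

0.637


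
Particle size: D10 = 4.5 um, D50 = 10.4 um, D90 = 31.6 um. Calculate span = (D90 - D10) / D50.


Span = (31.6 - 4.5) / 10.4 = 27.1 / 10.4 = 2.606

2.606


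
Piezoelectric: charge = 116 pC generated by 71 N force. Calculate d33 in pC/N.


d33 = 116 / 71 = 1.6 pC/N

1.6


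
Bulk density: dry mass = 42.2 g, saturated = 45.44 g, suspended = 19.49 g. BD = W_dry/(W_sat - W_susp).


BD = 42.2 / (45.44 - 19.49) = 42.2 / 25.95 = 1.626 g/cm^3

1.626


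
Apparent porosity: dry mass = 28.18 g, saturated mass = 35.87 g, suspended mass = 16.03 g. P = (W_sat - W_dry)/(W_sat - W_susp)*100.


P = (35.87 - 28.18) / (35.87 - 16.03) * 100 = 7.69 / 19.84 * 100 = 38.8%

38.8


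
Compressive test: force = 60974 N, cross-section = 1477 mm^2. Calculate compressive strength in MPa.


CS = 60974 / 1477 = 41.3 MPa

41.3


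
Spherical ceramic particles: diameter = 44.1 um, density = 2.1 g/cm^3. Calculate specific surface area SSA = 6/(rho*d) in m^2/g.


SSA = 6 / (2.1 * 44.1) = 0.065 m^2/g

0.065


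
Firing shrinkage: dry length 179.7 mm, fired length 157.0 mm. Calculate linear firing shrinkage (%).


FS = (179.7 - 157.0) / 179.7 * 100 = 12.63%

12.63


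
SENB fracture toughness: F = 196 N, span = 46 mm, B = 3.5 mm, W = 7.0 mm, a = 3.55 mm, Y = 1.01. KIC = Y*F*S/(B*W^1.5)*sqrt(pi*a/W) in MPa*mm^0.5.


KIC = 1.01*196*46/(3.5*7.0^1.5)*sqrt(pi*3.55/7.0) = 177.32

177.32


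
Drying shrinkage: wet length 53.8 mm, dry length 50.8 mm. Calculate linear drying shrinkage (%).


DS = (53.8 - 50.8) / 53.8 * 100 = 5.58%

5.58


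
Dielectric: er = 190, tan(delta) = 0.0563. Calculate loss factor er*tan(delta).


Loss = 190 * 0.0563 = 10.697

10.697


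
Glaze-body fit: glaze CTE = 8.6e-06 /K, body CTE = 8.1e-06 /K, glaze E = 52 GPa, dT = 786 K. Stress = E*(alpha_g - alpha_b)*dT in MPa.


Stress = 52*1000*(8.6e-06 - 8.1e-06)*786 = 20.4 MPa

20.4


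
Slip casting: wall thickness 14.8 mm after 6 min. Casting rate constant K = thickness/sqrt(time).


K = 14.8 / sqrt(6) = 14.8 / 2.4495 = 6.042 mm/min^0.5

6.042


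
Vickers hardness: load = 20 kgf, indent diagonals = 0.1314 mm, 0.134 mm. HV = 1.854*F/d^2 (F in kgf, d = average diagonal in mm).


d_avg = (0.1314+0.134)/2 = 0.1327 mm
HV = 1.854*20/0.1327^2 = 2106

2106


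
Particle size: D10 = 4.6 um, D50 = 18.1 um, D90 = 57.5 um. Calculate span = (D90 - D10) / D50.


Span = (57.5 - 4.6) / 18.1 = 52.9 / 18.1 = 2.923

2.923


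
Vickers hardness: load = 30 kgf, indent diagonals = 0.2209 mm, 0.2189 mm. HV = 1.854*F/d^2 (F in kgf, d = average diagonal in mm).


d_avg = (0.2209+0.2189)/2 = 0.2199 mm
HV = 1.854*30/0.2199^2 = 1150

1150


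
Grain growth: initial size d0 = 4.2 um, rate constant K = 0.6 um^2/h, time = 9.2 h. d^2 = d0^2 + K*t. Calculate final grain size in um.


d^2 = 4.2^2 + 0.6*9.2 = 23.16
d = sqrt(23.16) = 4.81 um

4.81


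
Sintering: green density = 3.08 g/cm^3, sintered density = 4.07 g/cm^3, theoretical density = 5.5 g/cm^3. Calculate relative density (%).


Relative = 4.07 / 5.5 * 100 = 74.0%

74.0


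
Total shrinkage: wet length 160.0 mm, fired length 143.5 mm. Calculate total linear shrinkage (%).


TS = (160.0 - 143.5) / 160.0 * 100 = 10.31%

10.31


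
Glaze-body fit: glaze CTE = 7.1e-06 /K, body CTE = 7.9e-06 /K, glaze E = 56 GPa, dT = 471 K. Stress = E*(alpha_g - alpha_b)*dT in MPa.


Stress = 56*1000*(7.1e-06 - 7.9e-06)*471 = -21.1 MPa

-21.1


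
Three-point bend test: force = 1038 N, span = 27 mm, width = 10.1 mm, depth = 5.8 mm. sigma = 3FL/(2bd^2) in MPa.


sigma = 3*1038*27/(2*10.1*5.8^2) = 123.7 MPa

123.7


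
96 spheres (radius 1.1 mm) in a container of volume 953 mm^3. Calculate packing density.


V_sphere = 4/3*pi*1.1^3 = 5.5753 mm^3
Total V = 96*5.5753 = 535.2288 mm^3
PD = 535.2288 / 953 = 0.562

0.562


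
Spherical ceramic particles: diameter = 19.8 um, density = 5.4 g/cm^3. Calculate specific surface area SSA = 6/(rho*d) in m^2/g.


SSA = 6 / (5.4 * 19.8) = 0.056 m^2/g

0.056


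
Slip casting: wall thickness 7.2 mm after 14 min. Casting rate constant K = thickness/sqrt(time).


K = 7.2 / sqrt(14) = 7.2 / 3.7417 = 1.924 mm/min^0.5

1.924


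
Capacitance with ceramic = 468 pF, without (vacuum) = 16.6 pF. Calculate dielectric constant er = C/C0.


er = 468 / 16.6 = 28.19

28.19


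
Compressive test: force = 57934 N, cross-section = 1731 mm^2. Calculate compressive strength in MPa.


CS = 57934 / 1731 = 33.5 MPa

33.5


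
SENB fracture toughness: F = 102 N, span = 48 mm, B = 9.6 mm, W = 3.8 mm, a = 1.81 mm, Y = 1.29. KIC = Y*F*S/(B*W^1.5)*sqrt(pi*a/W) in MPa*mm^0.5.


KIC = 1.29*102*48/(9.6*3.8^1.5)*sqrt(pi*1.81/3.8) = 108.64

108.64


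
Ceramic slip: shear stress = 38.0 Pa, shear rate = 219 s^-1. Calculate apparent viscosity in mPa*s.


eta = tau/gamma * 1000 = 38.0/219 * 1000 = 173.5 mPa*s

173.5


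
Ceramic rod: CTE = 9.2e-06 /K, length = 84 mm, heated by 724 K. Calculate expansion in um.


dL = 9.2e-06 * 84 * 724 * 1000 = 559.507 um

559.507


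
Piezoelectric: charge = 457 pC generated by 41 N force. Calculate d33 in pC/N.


d33 = 457 / 41 = 11.1 pC/N

11.1


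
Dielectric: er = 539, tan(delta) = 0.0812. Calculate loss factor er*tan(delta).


Loss = 539 * 0.0812 = 43.767

43.767


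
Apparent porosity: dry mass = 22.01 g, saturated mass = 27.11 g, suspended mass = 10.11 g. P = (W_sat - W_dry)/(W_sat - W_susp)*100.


P = (27.11 - 22.01) / (27.11 - 10.11) * 100 = 5.1 / 17.0 * 100 = 30.0%

30.0


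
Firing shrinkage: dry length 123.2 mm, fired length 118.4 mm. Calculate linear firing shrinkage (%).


FS = (123.2 - 118.4) / 123.2 * 100 = 3.9%

3.9
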